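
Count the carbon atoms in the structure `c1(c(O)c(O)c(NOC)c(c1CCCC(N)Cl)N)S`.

The symbol for carbon appears 11 times in the SMILES. Lowercase c denotes aromatic carbon and counts toward C.

11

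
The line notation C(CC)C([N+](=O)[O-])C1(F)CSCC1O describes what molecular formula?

C8H14FNO3S

Heavy atoms from the SMILES: 8 C, 1 F, 1 N, 3 O, 1 S.
Implicit hydrogens by atom environment:
  4 × C: 2 H each → 8
  2 × C: 1 H each → 2
  1 × C: 3 H
  1 × C: no H
  1 × F: no H
  1 × N (charge +1): no H
  1 × O: 1 H
  1 × O: no H
  1 × O (charge -1): no H
  1 × S: no H
  Total hydrogens = 14.
Molecular formula: C8H14FNO3S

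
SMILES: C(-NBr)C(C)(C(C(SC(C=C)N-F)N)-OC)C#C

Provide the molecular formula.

Heavy atoms from the SMILES: 1 Br, 11 C, 1 F, 3 N, 1 O, 1 S.
Implicit hydrogens by atom environment:
  5 × C: 1 H each → 5
  2 × C: 3 H each → 6
  2 × C: 2 H each → 4
  2 × C: no H
  2 × N: 1 H each → 2
  1 × Br: no H
  1 × F: no H
  1 × N: 2 H
  1 × O: no H
  1 × S: no H
  Total hydrogens = 19.
Molecular formula: C11H19BrFN3OS

C11H19BrFN3OS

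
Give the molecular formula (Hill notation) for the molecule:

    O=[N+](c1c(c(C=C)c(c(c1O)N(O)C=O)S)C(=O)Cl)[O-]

Heavy atoms from the SMILES: 10 C, 1 Cl, 2 N, 6 O, 1 S.
Implicit hydrogens by atom environment:
  6 × C (aromatic): no H
  3 × O: no H
  2 × C: 1 H each → 2
  2 × O: 1 H each → 2
  1 × C: 2 H
  1 × C: no H
  1 × Cl: no H
  1 × N: no H
  1 × N (charge +1): no H
  1 × O (charge -1): no H
  1 × S: 1 H
  Total hydrogens = 7.
Molecular formula: C10H7ClN2O6S

C10H7ClN2O6S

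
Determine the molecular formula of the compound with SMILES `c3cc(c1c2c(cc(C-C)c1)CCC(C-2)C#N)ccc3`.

C19H19N

Heavy atoms from the SMILES: 19 C, 1 N.
Implicit hydrogens by atom environment:
  7 × C (aromatic): 1 H each → 7
  5 × C (aromatic): no H
  4 × C: 2 H each → 8
  1 × C: 3 H
  1 × C: 1 H
  1 × C: no H
  1 × N: no H
  Total hydrogens = 19.
Molecular formula: C19H19N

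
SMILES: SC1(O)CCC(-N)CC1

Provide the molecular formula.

C6H13NOS

Heavy atoms from the SMILES: 6 C, 1 N, 1 O, 1 S.
Implicit hydrogens by atom environment:
  4 × C: 2 H each → 8
  1 × C: 1 H
  1 × C: no H
  1 × N: 2 H
  1 × O: 1 H
  1 × S: 1 H
  Total hydrogens = 13.
Molecular formula: C6H13NOS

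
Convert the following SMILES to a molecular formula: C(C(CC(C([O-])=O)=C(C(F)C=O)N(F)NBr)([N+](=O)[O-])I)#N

Heavy atoms from the SMILES: 1 Br, 8 C, 2 F, 1 I, 4 N, 5 O.
Implicit hydrogens by atom environment:
  5 × C: no H
  3 × O: no H
  2 × C: 1 H each → 2
  2 × F: no H
  2 × N: no H
  2 × O (charge -1): no H
  1 × Br: no H
  1 × C: 2 H
  1 × I: no H
  1 × N: 1 H
  1 × N (charge +1): no H
  Total hydrogens = 5.
Net charge -1.
Molecular formula: C8H5BrF2IN4O5-

C8H5BrF2IN4O5-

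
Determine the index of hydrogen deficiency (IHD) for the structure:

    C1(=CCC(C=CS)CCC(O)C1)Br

Molecular formula from the SMILES: C10H15BrOS.
DoU = (2C + 2 + N − H − X)/2 = (2·10 + 2 + 0 − 15 − 1)/2 = 6/2 = 3.
(Structurally: 1 ring(s) + 2 π bond(s) = 3.)

3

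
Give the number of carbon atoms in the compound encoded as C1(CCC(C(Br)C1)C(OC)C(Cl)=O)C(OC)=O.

11

The symbol for carbon appears 11 times in the SMILES. (Cl is a single chlorine, not C + l.)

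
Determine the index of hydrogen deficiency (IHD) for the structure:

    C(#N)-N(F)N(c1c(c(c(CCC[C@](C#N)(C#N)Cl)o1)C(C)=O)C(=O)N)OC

11

Molecular formula from the SMILES: C15H14ClFN6O4.
DoU = (2C + 2 + N − H − X)/2 = (2·15 + 2 + 6 − 14 − 2)/2 = 22/2 = 11.
(Structurally: 1 ring(s) + 10 π bond(s) = 11.)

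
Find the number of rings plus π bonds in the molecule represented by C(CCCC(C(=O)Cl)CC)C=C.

2

Molecular formula from the SMILES: C10H17ClO.
DoU = (2C + 2 + N − H − X)/2 = (2·10 + 2 + 0 − 17 − 1)/2 = 4/2 = 2.
(Structurally: 0 ring(s) + 2 π bond(s) = 2.)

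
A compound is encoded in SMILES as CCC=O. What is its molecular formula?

Heavy atoms from the SMILES: 3 C, 1 O.
Implicit hydrogens by atom environment:
  1 × C: 3 H
  1 × C: 2 H
  1 × C: 1 H
  1 × O: no H
  Total hydrogens = 6.
Molecular formula: C3H6O

C3H6O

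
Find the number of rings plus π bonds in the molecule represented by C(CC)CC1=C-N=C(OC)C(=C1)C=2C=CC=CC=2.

8

Molecular formula from the SMILES: C16H19NO.
DoU = (2C + 2 + N − H − X)/2 = (2·16 + 2 + 1 − 19 − 0)/2 = 16/2 = 8.
(Structurally: 2 ring(s) + 6 π bond(s) = 8.)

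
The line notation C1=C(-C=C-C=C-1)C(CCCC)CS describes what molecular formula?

Heavy atoms from the SMILES: 12 C, 1 S.
Implicit hydrogens by atom environment:
  5 × C (aromatic): 1 H each → 5
  4 × C: 2 H each → 8
  1 × C: 3 H
  1 × C: 1 H
  1 × C (aromatic): no H
  1 × S: 1 H
  Total hydrogens = 18.
Molecular formula: C12H18S

C12H18S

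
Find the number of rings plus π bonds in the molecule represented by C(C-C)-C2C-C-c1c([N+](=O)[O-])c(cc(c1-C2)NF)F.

Molecular formula from the SMILES: C13H16F2N2O2.
DoU = (2C + 2 + N − H − X)/2 = (2·13 + 2 + 2 − 16 − 2)/2 = 12/2 = 6.
(Structurally: 2 ring(s) + 4 π bond(s) = 6.)

6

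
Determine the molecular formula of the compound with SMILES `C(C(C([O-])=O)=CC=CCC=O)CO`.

C9H11O4-

Heavy atoms from the SMILES: 9 C, 4 O.
Implicit hydrogens by atom environment:
  4 × C: 1 H each → 4
  3 × C: 2 H each → 6
  2 × C: no H
  2 × O: no H
  1 × O: 1 H
  1 × O (charge -1): no H
  Total hydrogens = 11.
Net charge -1.
Molecular formula: C9H11O4-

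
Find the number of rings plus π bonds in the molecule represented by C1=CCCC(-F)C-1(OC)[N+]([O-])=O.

Molecular formula from the SMILES: C7H10FNO3.
DoU = (2C + 2 + N − H − X)/2 = (2·7 + 2 + 1 − 10 − 1)/2 = 6/2 = 3.
(Structurally: 1 ring(s) + 2 π bond(s) = 3.)

3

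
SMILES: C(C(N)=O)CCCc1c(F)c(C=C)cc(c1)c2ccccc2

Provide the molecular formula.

C19H20FNO

Heavy atoms from the SMILES: 19 C, 1 F, 1 N, 1 O.
Implicit hydrogens by atom environment:
  7 × C (aromatic): 1 H each → 7
  5 × C: 2 H each → 10
  5 × C (aromatic): no H
  1 × C: 1 H
  1 × C: no H
  1 × F: no H
  1 × N: 2 H
  1 × O: no H
  Total hydrogens = 20.
Molecular formula: C19H20FNO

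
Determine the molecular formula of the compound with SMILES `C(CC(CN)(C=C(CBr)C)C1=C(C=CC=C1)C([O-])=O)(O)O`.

C15H19BrNO4-

Heavy atoms from the SMILES: 1 Br, 15 C, 1 N, 4 O.
Implicit hydrogens by atom environment:
  4 × C (aromatic): 1 H each → 4
  3 × C: 2 H each → 6
  3 × C: no H
  2 × C: 1 H each → 2
  2 × C (aromatic): no H
  2 × O: 1 H each → 2
  1 × Br: no H
  1 × C: 3 H
  1 × N: 2 H
  1 × O: no H
  1 × O (charge -1): no H
  Total hydrogens = 19.
Net charge -1.
Molecular formula: C15H19BrNO4-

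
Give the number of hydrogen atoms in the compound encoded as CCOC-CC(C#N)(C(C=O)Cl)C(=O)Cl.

Hydrogens are implicit in SMILES; fill each atom to its normal valence:
  3 × C: 2 H each → 6
  3 × C: no H
  3 × O: no H
  2 × C: 1 H each → 2
  2 × Cl: no H
  1 × C: 3 H
  1 × N: no H
  Total hydrogens = 11.

11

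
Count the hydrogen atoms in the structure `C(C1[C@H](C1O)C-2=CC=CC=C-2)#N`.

9

Hydrogens are implicit in SMILES; fill each atom to its normal valence:
  5 × C (aromatic): 1 H each → 5
  3 × C: 1 H each → 3
  1 × C (aromatic): no H
  1 × C: no H
  1 × N: no H
  1 × O: 1 H
  Total hydrogens = 9.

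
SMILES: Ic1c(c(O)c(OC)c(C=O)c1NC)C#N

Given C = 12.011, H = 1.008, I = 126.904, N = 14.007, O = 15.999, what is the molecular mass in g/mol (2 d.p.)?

332.10

Molecular formula: C10H9IN2O3.
M = 10×12.011 + 9×1.008 + 1×126.904 + 2×14.007 + 3×15.999 = 332.10 g/mol.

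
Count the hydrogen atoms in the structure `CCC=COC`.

Hydrogens are implicit in SMILES; fill each atom to its normal valence:
  2 × C: 3 H each → 6
  2 × C: 1 H each → 2
  1 × C: 2 H
  1 × O: no H
  Total hydrogens = 10.

10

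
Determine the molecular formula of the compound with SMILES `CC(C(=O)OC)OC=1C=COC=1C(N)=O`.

C9H11NO5

Heavy atoms from the SMILES: 9 C, 1 N, 5 O.
Implicit hydrogens by atom environment:
  4 × O: no H
  2 × C: 3 H each → 6
  2 × C (aromatic): 1 H each → 2
  2 × C (aromatic): no H
  2 × C: no H
  1 × C: 1 H
  1 × N: 2 H
  1 × O (aromatic): no H
  Total hydrogens = 11.
Molecular formula: C9H11NO5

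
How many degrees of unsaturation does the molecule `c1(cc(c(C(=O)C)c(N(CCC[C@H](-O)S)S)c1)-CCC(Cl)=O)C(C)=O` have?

7

Molecular formula from the SMILES: C17H22ClNO4S2.
DoU = (2C + 2 + N − H − X)/2 = (2·17 + 2 + 1 − 22 − 1)/2 = 14/2 = 7.
(Structurally: 1 ring(s) + 6 π bond(s) = 7.)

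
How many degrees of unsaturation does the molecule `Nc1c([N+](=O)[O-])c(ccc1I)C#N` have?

7

Molecular formula from the SMILES: C7H4IN3O2.
DoU = (2C + 2 + N − H − X)/2 = (2·7 + 2 + 3 − 4 − 1)/2 = 14/2 = 7.
(Structurally: 1 ring(s) + 6 π bond(s) = 7.)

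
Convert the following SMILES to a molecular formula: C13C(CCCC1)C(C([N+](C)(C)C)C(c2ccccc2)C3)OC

Heavy atoms from the SMILES: 20 C, 1 N, 1 O.
Implicit hydrogens by atom environment:
  5 × C: 2 H each → 10
  5 × C: 1 H each → 5
  5 × C (aromatic): 1 H each → 5
  4 × C: 3 H each → 12
  1 × C (aromatic): no H
  1 × N (charge +1): no H
  1 × O: no H
  Total hydrogens = 32.
Net charge +1.
Molecular formula: C20H32NO+

C20H32NO+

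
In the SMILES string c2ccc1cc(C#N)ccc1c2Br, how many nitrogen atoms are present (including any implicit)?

The symbol for nitrogen appears 1 time in the SMILES.

1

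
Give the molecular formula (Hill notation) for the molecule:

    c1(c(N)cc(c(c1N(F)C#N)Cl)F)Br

Heavy atoms from the SMILES: 1 Br, 7 C, 1 Cl, 2 F, 3 N.
Implicit hydrogens by atom environment:
  5 × C (aromatic): no H
  2 × F: no H
  2 × N: no H
  1 × Br: no H
  1 × C (aromatic): 1 H
  1 × C: no H
  1 × Cl: no H
  1 × N: 2 H
  Total hydrogens = 3.
Molecular formula: C7H3BrClF2N3

C7H3BrClF2N3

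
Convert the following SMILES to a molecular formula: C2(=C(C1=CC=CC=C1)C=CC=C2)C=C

Heavy atoms from the SMILES: 14 C.
Implicit hydrogens by atom environment:
  9 × C (aromatic): 1 H each → 9
  3 × C (aromatic): no H
  1 × C: 2 H
  1 × C: 1 H
  Total hydrogens = 12.
Molecular formula: C14H12

C14H12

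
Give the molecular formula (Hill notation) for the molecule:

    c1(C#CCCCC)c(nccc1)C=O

C12H13NO

Heavy atoms from the SMILES: 12 C, 1 N, 1 O.
Implicit hydrogens by atom environment:
  3 × C: 2 H each → 6
  3 × C (aromatic): 1 H each → 3
  2 × C (aromatic): no H
  2 × C: no H
  1 × C: 3 H
  1 × C: 1 H
  1 × N (aromatic): no H
  1 × O: no H
  Total hydrogens = 13.
Molecular formula: C12H13NO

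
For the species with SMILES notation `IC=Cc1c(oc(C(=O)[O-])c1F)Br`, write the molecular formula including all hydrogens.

C7H2BrFIO3-

Heavy atoms from the SMILES: 1 Br, 7 C, 1 F, 1 I, 3 O.
Implicit hydrogens by atom environment:
  4 × C (aromatic): no H
  2 × C: 1 H each → 2
  1 × Br: no H
  1 × C: no H
  1 × F: no H
  1 × I: no H
  1 × O (aromatic): no H
  1 × O: no H
  1 × O (charge -1): no H
  Total hydrogens = 2.
Net charge -1.
Molecular formula: C7H2BrFIO3-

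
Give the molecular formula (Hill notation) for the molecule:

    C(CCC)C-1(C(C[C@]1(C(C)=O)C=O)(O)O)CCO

Heavy atoms from the SMILES: 13 C, 5 O.
Implicit hydrogens by atom environment:
  6 × C: 2 H each → 12
  4 × C: no H
  3 × O: 1 H each → 3
  2 × C: 3 H each → 6
  2 × O: no H
  1 × C: 1 H
  Total hydrogens = 22.
Molecular formula: C13H22O5

C13H22O5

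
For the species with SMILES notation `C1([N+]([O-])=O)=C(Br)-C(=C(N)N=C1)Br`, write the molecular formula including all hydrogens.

C5H3Br2N3O2

Heavy atoms from the SMILES: 2 Br, 5 C, 3 N, 2 O.
Implicit hydrogens by atom environment:
  4 × C (aromatic): no H
  2 × Br: no H
  1 × C (aromatic): 1 H
  1 × N: 2 H
  1 × N (aromatic): no H
  1 × N (charge +1): no H
  1 × O: no H
  1 × O (charge -1): no H
  Total hydrogens = 3.
Molecular formula: C5H3Br2N3O2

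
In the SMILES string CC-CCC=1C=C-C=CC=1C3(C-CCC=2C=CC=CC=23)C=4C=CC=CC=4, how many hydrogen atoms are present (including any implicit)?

28

Hydrogens are implicit in SMILES; fill each atom to its normal valence:
  13 × C (aromatic): 1 H each → 13
  6 × C: 2 H each → 12
  5 × C (aromatic): no H
  1 × C: 3 H
  1 × C: no H
  Total hydrogens = 28.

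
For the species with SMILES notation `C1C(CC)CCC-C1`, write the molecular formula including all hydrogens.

C8H16

Heavy atoms from the SMILES: 8 C.
Implicit hydrogens by atom environment:
  6 × C: 2 H each → 12
  1 × C: 3 H
  1 × C: 1 H
  Total hydrogens = 16.
Molecular formula: C8H16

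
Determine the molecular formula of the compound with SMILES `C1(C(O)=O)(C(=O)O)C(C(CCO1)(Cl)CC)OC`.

Heavy atoms from the SMILES: 10 C, 1 Cl, 6 O.
Implicit hydrogens by atom environment:
  4 × C: no H
  4 × O: no H
  3 × C: 2 H each → 6
  2 × C: 3 H each → 6
  2 × O: 1 H each → 2
  1 × C: 1 H
  1 × Cl: no H
  Total hydrogens = 15.
Molecular formula: C10H15ClO6

C10H15ClO6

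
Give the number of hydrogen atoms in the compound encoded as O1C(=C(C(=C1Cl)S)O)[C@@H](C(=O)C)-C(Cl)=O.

6

Hydrogens are implicit in SMILES; fill each atom to its normal valence:
  4 × C (aromatic): no H
  2 × C: no H
  2 × Cl: no H
  2 × O: no H
  1 × C: 3 H
  1 × C: 1 H
  1 × O: 1 H
  1 × O (aromatic): no H
  1 × S: 1 H
  Total hydrogens = 6.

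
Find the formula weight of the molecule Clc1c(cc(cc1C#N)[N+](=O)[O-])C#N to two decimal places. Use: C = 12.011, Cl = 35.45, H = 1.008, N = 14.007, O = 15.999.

Molecular formula: C8H2ClN3O2.
M = 8×12.011 + 1×35.45 + 2×1.008 + 3×14.007 + 2×15.999 = 207.57 g/mol.

207.57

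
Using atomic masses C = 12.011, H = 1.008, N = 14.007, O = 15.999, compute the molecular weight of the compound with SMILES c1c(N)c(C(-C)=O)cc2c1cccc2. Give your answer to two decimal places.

185.23

Molecular formula: C12H11NO.
M = 12×12.011 + 11×1.008 + 1×14.007 + 1×15.999 = 185.23 g/mol.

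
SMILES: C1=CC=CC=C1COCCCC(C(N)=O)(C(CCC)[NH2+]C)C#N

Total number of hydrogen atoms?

28

Hydrogens are implicit in SMILES; fill each atom to its normal valence:
  6 × C: 2 H each → 12
  5 × C (aromatic): 1 H each → 5
  3 × C: no H
  2 × C: 3 H each → 6
  2 × O: no H
  1 × C: 1 H
  1 × C (aromatic): no H
  1 × N: 2 H
  1 × N (charge +1): 2 H
  1 × N: no H
  Total hydrogens = 28.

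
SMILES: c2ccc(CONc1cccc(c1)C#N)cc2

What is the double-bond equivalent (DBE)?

Molecular formula from the SMILES: C14H12N2O.
DoU = (2C + 2 + N − H − X)/2 = (2·14 + 2 + 2 − 12 − 0)/2 = 20/2 = 10.
(Structurally: 2 ring(s) + 8 π bond(s) = 10.)

10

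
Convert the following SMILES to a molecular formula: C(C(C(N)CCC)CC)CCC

C11H25N

Heavy atoms from the SMILES: 11 C, 1 N.
Implicit hydrogens by atom environment:
  6 × C: 2 H each → 12
  3 × C: 3 H each → 9
  2 × C: 1 H each → 2
  1 × N: 2 H
  Total hydrogens = 25.
Molecular formula: C11H25N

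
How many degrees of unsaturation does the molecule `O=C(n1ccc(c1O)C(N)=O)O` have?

Molecular formula from the SMILES: C6H6N2O4.
DoU = (2C + 2 + N − H − X)/2 = (2·6 + 2 + 2 − 6 − 0)/2 = 10/2 = 5.
(Structurally: 1 ring(s) + 4 π bond(s) = 5.)

5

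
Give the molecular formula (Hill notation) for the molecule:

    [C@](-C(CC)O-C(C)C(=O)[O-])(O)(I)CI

C8H13I2O4-

Heavy atoms from the SMILES: 8 C, 2 I, 4 O.
Implicit hydrogens by atom environment:
  2 × C: 3 H each → 6
  2 × C: 2 H each → 4
  2 × C: 1 H each → 2
  2 × C: no H
  2 × I: no H
  2 × O: no H
  1 × O: 1 H
  1 × O (charge -1): no H
  Total hydrogens = 13.
Net charge -1.
Molecular formula: C8H13I2O4-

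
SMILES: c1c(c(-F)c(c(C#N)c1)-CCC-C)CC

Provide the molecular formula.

C13H16FN

Heavy atoms from the SMILES: 13 C, 1 F, 1 N.
Implicit hydrogens by atom environment:
  4 × C: 2 H each → 8
  4 × C (aromatic): no H
  2 × C: 3 H each → 6
  2 × C (aromatic): 1 H each → 2
  1 × C: no H
  1 × F: no H
  1 × N: no H
  Total hydrogens = 16.
Molecular formula: C13H16FN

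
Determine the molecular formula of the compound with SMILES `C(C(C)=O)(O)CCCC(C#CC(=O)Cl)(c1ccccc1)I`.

Heavy atoms from the SMILES: 16 C, 1 Cl, 1 I, 3 O.
Implicit hydrogens by atom environment:
  5 × C (aromatic): 1 H each → 5
  5 × C: no H
  3 × C: 2 H each → 6
  2 × O: no H
  1 × C: 3 H
  1 × C: 1 H
  1 × C (aromatic): no H
  1 × Cl: no H
  1 × I: no H
  1 × O: 1 H
  Total hydrogens = 16.
Molecular formula: C16H16ClIO3

C16H16ClIO3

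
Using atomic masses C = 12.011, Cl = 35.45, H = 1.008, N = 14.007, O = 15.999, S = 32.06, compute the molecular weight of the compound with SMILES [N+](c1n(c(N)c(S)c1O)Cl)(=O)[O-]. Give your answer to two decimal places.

209.60

Molecular formula: C4H4ClN3O3S.
M = 4×12.011 + 1×35.45 + 4×1.008 + 3×14.007 + 3×15.999 + 1×32.06 = 209.60 g/mol.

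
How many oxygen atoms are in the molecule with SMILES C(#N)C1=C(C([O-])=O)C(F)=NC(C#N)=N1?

The symbol for oxygen appears 2 times in the SMILES.

2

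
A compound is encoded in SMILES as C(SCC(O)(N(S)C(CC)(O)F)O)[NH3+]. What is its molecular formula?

Heavy atoms from the SMILES: 6 C, 1 F, 2 N, 3 O, 2 S.
Implicit hydrogens by atom environment:
  3 × C: 2 H each → 6
  3 × O: 1 H each → 3
  2 × C: no H
  1 × C: 3 H
  1 × F: no H
  1 × N (charge +1): 3 H
  1 × N: no H
  1 × S: 1 H
  1 × S: no H
  Total hydrogens = 16.
Net charge +1.
Molecular formula: C6H16FN2O3S2+

C6H16FN2O3S2+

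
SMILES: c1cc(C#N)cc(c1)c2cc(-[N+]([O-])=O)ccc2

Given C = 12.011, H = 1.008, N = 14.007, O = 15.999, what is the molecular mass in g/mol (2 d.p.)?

Molecular formula: C13H8N2O2.
M = 13×12.011 + 8×1.008 + 2×14.007 + 2×15.999 = 224.22 g/mol.

224.22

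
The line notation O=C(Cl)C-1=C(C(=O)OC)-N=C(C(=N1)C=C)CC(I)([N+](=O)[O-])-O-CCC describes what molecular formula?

Heavy atoms from the SMILES: 14 C, 1 Cl, 1 I, 3 N, 6 O.
Implicit hydrogens by atom environment:
  5 × O: no H
  4 × C: 2 H each → 8
  4 × C (aromatic): no H
  3 × C: no H
  2 × C: 3 H each → 6
  2 × N (aromatic): no H
  1 × C: 1 H
  1 × Cl: no H
  1 × I: no H
  1 × N (charge +1): no H
  1 × O (charge -1): no H
  Total hydrogens = 15.
Molecular formula: C14H15ClIN3O6

C14H15ClIN3O6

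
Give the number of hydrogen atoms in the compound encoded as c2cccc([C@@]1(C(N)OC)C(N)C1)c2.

16

Hydrogens are implicit in SMILES; fill each atom to its normal valence:
  5 × C (aromatic): 1 H each → 5
  2 × C: 1 H each → 2
  2 × N: 2 H each → 4
  1 × C: 3 H
  1 × C: 2 H
  1 × C: no H
  1 × C (aromatic): no H
  1 × O: no H
  Total hydrogens = 16.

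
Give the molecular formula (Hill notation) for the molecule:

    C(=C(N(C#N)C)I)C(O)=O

C5H5IN2O2

Heavy atoms from the SMILES: 5 C, 1 I, 2 N, 2 O.
Implicit hydrogens by atom environment:
  3 × C: no H
  2 × N: no H
  1 × C: 3 H
  1 × C: 1 H
  1 × I: no H
  1 × O: 1 H
  1 × O: no H
  Total hydrogens = 5.
Molecular formula: C5H5IN2O2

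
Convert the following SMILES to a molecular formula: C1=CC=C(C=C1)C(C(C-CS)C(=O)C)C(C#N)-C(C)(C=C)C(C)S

C20H27NOS2

Heavy atoms from the SMILES: 20 C, 1 N, 1 O, 2 S.
Implicit hydrogens by atom environment:
  5 × C: 1 H each → 5
  5 × C (aromatic): 1 H each → 5
  3 × C: 3 H each → 9
  3 × C: 2 H each → 6
  3 × C: no H
  2 × S: 1 H each → 2
  1 × C (aromatic): no H
  1 × N: no H
  1 × O: no H
  Total hydrogens = 27.
Molecular formula: C20H27NOS2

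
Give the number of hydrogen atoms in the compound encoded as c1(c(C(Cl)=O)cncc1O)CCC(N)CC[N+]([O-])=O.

14

Hydrogens are implicit in SMILES; fill each atom to its normal valence:
  4 × C: 2 H each → 8
  3 × C (aromatic): no H
  2 × C (aromatic): 1 H each → 2
  2 × O: no H
  1 × C: 1 H
  1 × C: no H
  1 × Cl: no H
  1 × N: 2 H
  1 × N (aromatic): no H
  1 × N (charge +1): no H
  1 × O: 1 H
  1 × O (charge -1): no H
  Total hydrogens = 14.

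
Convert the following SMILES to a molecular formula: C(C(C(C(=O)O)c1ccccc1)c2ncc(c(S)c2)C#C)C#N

C18H14N2O2S

Heavy atoms from the SMILES: 18 C, 2 N, 2 O, 1 S.
Implicit hydrogens by atom environment:
  7 × C (aromatic): 1 H each → 7
  4 × C (aromatic): no H
  3 × C: 1 H each → 3
  3 × C: no H
  1 × C: 2 H
  1 × N (aromatic): no H
  1 × N: no H
  1 × O: 1 H
  1 × O: no H
  1 × S: 1 H
  Total hydrogens = 14.
Molecular formula: C18H14N2O2S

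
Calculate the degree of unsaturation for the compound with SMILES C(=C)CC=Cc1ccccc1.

6

Molecular formula from the SMILES: C11H12.
DoU = (2C + 2 + N − H − X)/2 = (2·11 + 2 + 0 − 12 − 0)/2 = 12/2 = 6.
(Structurally: 1 ring(s) + 5 π bond(s) = 6.)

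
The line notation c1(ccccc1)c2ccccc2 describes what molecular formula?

Heavy atoms from the SMILES: 12 C.
Implicit hydrogens by atom environment:
  10 × C (aromatic): 1 H each → 10
  2 × C (aromatic): no H
  Total hydrogens = 10.
Molecular formula: C12H10

C12H10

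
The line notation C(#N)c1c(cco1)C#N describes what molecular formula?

C6H2N2O

Heavy atoms from the SMILES: 6 C, 2 N, 1 O.
Implicit hydrogens by atom environment:
  2 × C (aromatic): 1 H each → 2
  2 × C (aromatic): no H
  2 × C: no H
  2 × N: no H
  1 × O (aromatic): no H
  Total hydrogens = 2.
Molecular formula: C6H2N2O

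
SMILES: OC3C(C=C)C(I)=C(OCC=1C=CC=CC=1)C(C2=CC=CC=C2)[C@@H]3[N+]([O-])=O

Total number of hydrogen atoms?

Hydrogens are implicit in SMILES; fill each atom to its normal valence:
  10 × C (aromatic): 1 H each → 10
  5 × C: 1 H each → 5
  2 × C: 2 H each → 4
  2 × C: no H
  2 × C (aromatic): no H
  2 × O: no H
  1 × I: no H
  1 × N (charge +1): no H
  1 × O: 1 H
  1 × O (charge -1): no H
  Total hydrogens = 20.

20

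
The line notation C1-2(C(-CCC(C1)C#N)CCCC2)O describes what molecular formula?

Heavy atoms from the SMILES: 11 C, 1 N, 1 O.
Implicit hydrogens by atom environment:
  7 × C: 2 H each → 14
  2 × C: 1 H each → 2
  2 × C: no H
  1 × N: no H
  1 × O: 1 H
  Total hydrogens = 17.
Molecular formula: C11H17NO

C11H17NO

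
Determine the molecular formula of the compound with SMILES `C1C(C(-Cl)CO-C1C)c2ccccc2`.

Heavy atoms from the SMILES: 12 C, 1 Cl, 1 O.
Implicit hydrogens by atom environment:
  5 × C (aromatic): 1 H each → 5
  3 × C: 1 H each → 3
  2 × C: 2 H each → 4
  1 × C: 3 H
  1 × C (aromatic): no H
  1 × Cl: no H
  1 × O: no H
  Total hydrogens = 15.
Molecular formula: C12H15ClO

C12H15ClO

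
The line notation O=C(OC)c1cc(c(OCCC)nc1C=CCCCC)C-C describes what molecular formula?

C18H27NO3

Heavy atoms from the SMILES: 18 C, 1 N, 3 O.
Implicit hydrogens by atom environment:
  6 × C: 2 H each → 12
  4 × C: 3 H each → 12
  4 × C (aromatic): no H
  3 × O: no H
  2 × C: 1 H each → 2
  1 × C (aromatic): 1 H
  1 × C: no H
  1 × N (aromatic): no H
  Total hydrogens = 27.
Molecular formula: C18H27NO3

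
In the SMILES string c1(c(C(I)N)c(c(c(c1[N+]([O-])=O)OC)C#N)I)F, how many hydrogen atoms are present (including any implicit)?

Hydrogens are implicit in SMILES; fill each atom to its normal valence:
  6 × C (aromatic): no H
  2 × I: no H
  2 × O: no H
  1 × C: 3 H
  1 × C: 1 H
  1 × C: no H
  1 × F: no H
  1 × N: 2 H
  1 × N: no H
  1 × N (charge +1): no H
  1 × O (charge -1): no H
  Total hydrogens = 6.

6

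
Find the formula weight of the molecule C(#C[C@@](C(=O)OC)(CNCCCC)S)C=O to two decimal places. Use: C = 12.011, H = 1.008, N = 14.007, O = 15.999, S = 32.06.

Molecular formula: C11H17NO3S.
M = 11×12.011 + 17×1.008 + 1×14.007 + 3×15.999 + 1×32.06 = 243.32 g/mol.

243.32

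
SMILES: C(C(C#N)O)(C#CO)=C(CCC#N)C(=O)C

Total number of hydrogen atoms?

10

Hydrogens are implicit in SMILES; fill each atom to its normal valence:
  7 × C: no H
  2 × C: 2 H each → 4
  2 × N: no H
  2 × O: 1 H each → 2
  1 × C: 3 H
  1 × C: 1 H
  1 × O: no H
  Total hydrogens = 10.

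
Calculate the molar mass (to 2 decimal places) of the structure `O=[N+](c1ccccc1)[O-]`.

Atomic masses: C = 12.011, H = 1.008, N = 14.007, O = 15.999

Molecular formula: C6H5NO2.
M = 6×12.011 + 5×1.008 + 1×14.007 + 2×15.999 = 123.11 g/mol.

123.11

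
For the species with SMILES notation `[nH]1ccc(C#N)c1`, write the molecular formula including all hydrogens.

C5H4N2

Heavy atoms from the SMILES: 5 C, 2 N.
Implicit hydrogens by atom environment:
  3 × C (aromatic): 1 H each → 3
  1 × C (aromatic): no H
  1 × C: no H
  1 × N (aromatic): 1 H
  1 × N: no H
  Total hydrogens = 4.
Molecular formula: C5H4N2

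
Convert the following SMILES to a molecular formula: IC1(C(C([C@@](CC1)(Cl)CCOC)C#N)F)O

Heavy atoms from the SMILES: 10 C, 1 Cl, 1 F, 1 I, 1 N, 2 O.
Implicit hydrogens by atom environment:
  4 × C: 2 H each → 8
  3 × C: no H
  2 × C: 1 H each → 2
  1 × C: 3 H
  1 × Cl: no H
  1 × F: no H
  1 × I: no H
  1 × N: no H
  1 × O: 1 H
  1 × O: no H
  Total hydrogens = 14.
Molecular formula: C10H14ClFINO2

C10H14ClFINO2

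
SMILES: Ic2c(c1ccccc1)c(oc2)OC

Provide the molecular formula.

C11H9IO2

Heavy atoms from the SMILES: 11 C, 1 I, 2 O.
Implicit hydrogens by atom environment:
  6 × C (aromatic): 1 H each → 6
  4 × C (aromatic): no H
  1 × C: 3 H
  1 × I: no H
  1 × O (aromatic): no H
  1 × O: no H
  Total hydrogens = 9.
Molecular formula: C11H9IO2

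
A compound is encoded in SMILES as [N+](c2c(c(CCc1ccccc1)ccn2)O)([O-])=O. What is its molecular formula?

C13H12N2O3

Heavy atoms from the SMILES: 13 C, 2 N, 3 O.
Implicit hydrogens by atom environment:
  7 × C (aromatic): 1 H each → 7
  4 × C (aromatic): no H
  2 × C: 2 H each → 4
  1 × N (aromatic): no H
  1 × N (charge +1): no H
  1 × O: 1 H
  1 × O: no H
  1 × O (charge -1): no H
  Total hydrogens = 12.
Molecular formula: C13H12N2O3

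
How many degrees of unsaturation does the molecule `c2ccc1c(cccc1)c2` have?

7

Molecular formula from the SMILES: C10H8.
DoU = (2C + 2 + N − H − X)/2 = (2·10 + 2 + 0 − 8 − 0)/2 = 14/2 = 7.
(Structurally: 2 ring(s) + 5 π bond(s) = 7.)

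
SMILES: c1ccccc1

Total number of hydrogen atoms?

6

Hydrogens are implicit in SMILES; fill each atom to its normal valence:
  6 × C (aromatic): 1 H each → 6
  Total hydrogens = 6.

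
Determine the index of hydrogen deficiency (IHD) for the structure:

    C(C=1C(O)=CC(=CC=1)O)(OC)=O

5

Molecular formula from the SMILES: C8H8O4.
DoU = (2C + 2 + N − H − X)/2 = (2·8 + 2 + 0 − 8 − 0)/2 = 10/2 = 5.
(Structurally: 1 ring(s) + 4 π bond(s) = 5.)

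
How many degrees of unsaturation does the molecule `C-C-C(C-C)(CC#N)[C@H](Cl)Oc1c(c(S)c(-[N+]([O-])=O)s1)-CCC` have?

Molecular formula from the SMILES: C15H21ClN2O3S2.
DoU = (2C + 2 + N − H − X)/2 = (2·15 + 2 + 2 − 21 − 1)/2 = 12/2 = 6.
(Structurally: 1 ring(s) + 5 π bond(s) = 6.)

6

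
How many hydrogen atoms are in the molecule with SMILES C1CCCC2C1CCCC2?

18

Hydrogens are implicit in SMILES; fill each atom to its normal valence:
  8 × C: 2 H each → 16
  2 × C: 1 H each → 2
  Total hydrogens = 18.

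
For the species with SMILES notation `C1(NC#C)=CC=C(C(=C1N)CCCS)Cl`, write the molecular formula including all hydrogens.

Heavy atoms from the SMILES: 11 C, 1 Cl, 2 N, 1 S.
Implicit hydrogens by atom environment:
  4 × C (aromatic): no H
  3 × C: 2 H each → 6
  2 × C (aromatic): 1 H each → 2
  1 × C: 1 H
  1 × C: no H
  1 × Cl: no H
  1 × N: 2 H
  1 × N: 1 H
  1 × S: 1 H
  Total hydrogens = 13.
Molecular formula: C11H13ClN2S

C11H13ClN2S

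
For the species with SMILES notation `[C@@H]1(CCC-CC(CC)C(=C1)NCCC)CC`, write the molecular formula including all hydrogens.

C15H29N

Heavy atoms from the SMILES: 15 C, 1 N.
Implicit hydrogens by atom environment:
  8 × C: 2 H each → 16
  3 × C: 3 H each → 9
  3 × C: 1 H each → 3
  1 × C: no H
  1 × N: 1 H
  Total hydrogens = 29.
Molecular formula: C15H29N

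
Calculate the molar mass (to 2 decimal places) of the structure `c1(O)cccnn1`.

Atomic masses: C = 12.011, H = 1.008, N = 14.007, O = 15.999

96.09

Molecular formula: C4H4N2O.
M = 4×12.011 + 4×1.008 + 2×14.007 + 1×15.999 = 96.09 g/mol.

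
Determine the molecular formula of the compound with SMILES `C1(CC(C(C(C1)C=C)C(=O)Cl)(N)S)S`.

C9H14ClNOS2

Heavy atoms from the SMILES: 9 C, 1 Cl, 1 N, 1 O, 2 S.
Implicit hydrogens by atom environment:
  4 × C: 1 H each → 4
  3 × C: 2 H each → 6
  2 × C: no H
  2 × S: 1 H each → 2
  1 × Cl: no H
  1 × N: 2 H
  1 × O: no H
  Total hydrogens = 14.
Molecular formula: C9H14ClNOS2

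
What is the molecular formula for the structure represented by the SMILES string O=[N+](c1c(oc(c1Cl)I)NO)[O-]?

C4H2ClIN2O4

Heavy atoms from the SMILES: 4 C, 1 Cl, 1 I, 2 N, 4 O.
Implicit hydrogens by atom environment:
  4 × C (aromatic): no H
  1 × Cl: no H
  1 × I: no H
  1 × N: 1 H
  1 × N (charge +1): no H
  1 × O: 1 H
  1 × O (aromatic): no H
  1 × O: no H
  1 × O (charge -1): no H
  Total hydrogens = 2.
Molecular formula: C4H2ClIN2O4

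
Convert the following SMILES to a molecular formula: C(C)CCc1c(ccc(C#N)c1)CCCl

C13H16ClN

Heavy atoms from the SMILES: 13 C, 1 Cl, 1 N.
Implicit hydrogens by atom environment:
  5 × C: 2 H each → 10
  3 × C (aromatic): 1 H each → 3
  3 × C (aromatic): no H
  1 × C: 3 H
  1 × C: no H
  1 × Cl: no H
  1 × N: no H
  Total hydrogens = 16.
Molecular formula: C13H16ClN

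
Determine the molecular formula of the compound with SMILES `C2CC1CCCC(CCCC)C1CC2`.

C14H26

Heavy atoms from the SMILES: 14 C.
Implicit hydrogens by atom environment:
  10 × C: 2 H each → 20
  3 × C: 1 H each → 3
  1 × C: 3 H
  Total hydrogens = 26.
Molecular formula: C14H26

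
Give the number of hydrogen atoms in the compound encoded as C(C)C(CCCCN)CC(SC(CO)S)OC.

27

Hydrogens are implicit in SMILES; fill each atom to its normal valence:
  7 × C: 2 H each → 14
  3 × C: 1 H each → 3
  2 × C: 3 H each → 6
  1 × N: 2 H
  1 × O: 1 H
  1 × O: no H
  1 × S: 1 H
  1 × S: no H
  Total hydrogens = 27.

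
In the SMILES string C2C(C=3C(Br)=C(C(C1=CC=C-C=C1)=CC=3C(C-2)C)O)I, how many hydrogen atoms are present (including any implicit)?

16

Hydrogens are implicit in SMILES; fill each atom to its normal valence:
  6 × C (aromatic): 1 H each → 6
  6 × C (aromatic): no H
  2 × C: 2 H each → 4
  2 × C: 1 H each → 2
  1 × Br: no H
  1 × C: 3 H
  1 × I: no H
  1 × O: 1 H
  Total hydrogens = 16.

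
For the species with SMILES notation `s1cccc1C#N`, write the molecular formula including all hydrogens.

C5H3NS

Heavy atoms from the SMILES: 5 C, 1 N, 1 S.
Implicit hydrogens by atom environment:
  3 × C (aromatic): 1 H each → 3
  1 × C (aromatic): no H
  1 × C: no H
  1 × N: no H
  1 × S (aromatic): no H
  Total hydrogens = 3.
Molecular formula: C5H3NS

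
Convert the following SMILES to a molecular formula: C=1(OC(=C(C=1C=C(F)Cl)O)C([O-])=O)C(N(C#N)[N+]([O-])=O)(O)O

Heavy atoms from the SMILES: 9 C, 1 Cl, 1 F, 3 N, 8 O.
Implicit hydrogens by atom environment:
  4 × C (aromatic): no H
  4 × C: no H
  3 × O: 1 H each → 3
  2 × N: no H
  2 × O: no H
  2 × O (charge -1): no H
  1 × C: 1 H
  1 × Cl: no H
  1 × F: no H
  1 × N (charge +1): no H
  1 × O (aromatic): no H
  Total hydrogens = 4.
Net charge -1.
Molecular formula: C9H4ClFN3O8-

C9H4ClFN3O8-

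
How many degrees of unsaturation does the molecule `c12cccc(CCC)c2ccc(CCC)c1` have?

7

Molecular formula from the SMILES: C16H20.
DoU = (2C + 2 + N − H − X)/2 = (2·16 + 2 + 0 − 20 − 0)/2 = 14/2 = 7.
(Structurally: 2 ring(s) + 5 π bond(s) = 7.)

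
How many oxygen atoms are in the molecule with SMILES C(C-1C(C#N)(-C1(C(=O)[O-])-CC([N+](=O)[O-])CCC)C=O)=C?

5

The symbol for oxygen appears 5 times in the SMILES.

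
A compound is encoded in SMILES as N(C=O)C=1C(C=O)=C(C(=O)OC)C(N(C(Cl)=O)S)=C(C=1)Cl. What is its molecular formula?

Heavy atoms from the SMILES: 11 C, 2 Cl, 2 N, 5 O, 1 S.
Implicit hydrogens by atom environment:
  5 × C (aromatic): no H
  5 × O: no H
  2 × C: 1 H each → 2
  2 × C: no H
  2 × Cl: no H
  1 × C: 3 H
  1 × C (aromatic): 1 H
  1 × N: 1 H
  1 × N: no H
  1 × S: 1 H
  Total hydrogens = 8.
Molecular formula: C11H8Cl2N2O5S

C11H8Cl2N2O5S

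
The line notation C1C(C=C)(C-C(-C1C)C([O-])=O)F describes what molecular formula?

C9H12FO2-

Heavy atoms from the SMILES: 9 C, 1 F, 2 O.
Implicit hydrogens by atom environment:
  3 × C: 2 H each → 6
  3 × C: 1 H each → 3
  2 × C: no H
  1 × C: 3 H
  1 × F: no H
  1 × O: no H
  1 × O (charge -1): no H
  Total hydrogens = 12.
Net charge -1.
Molecular formula: C9H12FO2-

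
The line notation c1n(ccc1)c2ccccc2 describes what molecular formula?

C10H9N

Heavy atoms from the SMILES: 10 C, 1 N.
Implicit hydrogens by atom environment:
  9 × C (aromatic): 1 H each → 9
  1 × C (aromatic): no H
  1 × N (aromatic): no H
  Total hydrogens = 9.
Molecular formula: C10H9N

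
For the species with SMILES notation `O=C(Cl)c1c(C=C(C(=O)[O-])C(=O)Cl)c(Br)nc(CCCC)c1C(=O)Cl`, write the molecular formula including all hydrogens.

C15H10BrCl3NO5-

Heavy atoms from the SMILES: 1 Br, 15 C, 3 Cl, 1 N, 5 O.
Implicit hydrogens by atom environment:
  5 × C (aromatic): no H
  5 × C: no H
  4 × O: no H
  3 × C: 2 H each → 6
  3 × Cl: no H
  1 × Br: no H
  1 × C: 3 H
  1 × C: 1 H
  1 × N (aromatic): no H
  1 × O (charge -1): no H
  Total hydrogens = 10.
Net charge -1.
Molecular formula: C15H10BrCl3NO5-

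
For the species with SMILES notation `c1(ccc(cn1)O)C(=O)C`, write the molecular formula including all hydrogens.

Heavy atoms from the SMILES: 7 C, 1 N, 2 O.
Implicit hydrogens by atom environment:
  3 × C (aromatic): 1 H each → 3
  2 × C (aromatic): no H
  1 × C: 3 H
  1 × C: no H
  1 × N (aromatic): no H
  1 × O: 1 H
  1 × O: no H
  Total hydrogens = 7.
Molecular formula: C7H7NO2

C7H7NO2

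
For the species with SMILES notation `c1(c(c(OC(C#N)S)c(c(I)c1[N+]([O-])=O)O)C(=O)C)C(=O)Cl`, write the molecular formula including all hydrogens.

C11H6ClIN2O6S

Heavy atoms from the SMILES: 11 C, 1 Cl, 1 I, 2 N, 6 O, 1 S.
Implicit hydrogens by atom environment:
  6 × C (aromatic): no H
  4 × O: no H
  3 × C: no H
  1 × C: 3 H
  1 × C: 1 H
  1 × Cl: no H
  1 × I: no H
  1 × N (charge +1): no H
  1 × N: no H
  1 × O: 1 H
  1 × O (charge -1): no H
  1 × S: 1 H
  Total hydrogens = 6.
Molecular formula: C11H6ClIN2O6S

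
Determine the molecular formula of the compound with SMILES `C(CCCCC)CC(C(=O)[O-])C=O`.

C10H17O3-

Heavy atoms from the SMILES: 10 C, 3 O.
Implicit hydrogens by atom environment:
  6 × C: 2 H each → 12
  2 × C: 1 H each → 2
  2 × O: no H
  1 × C: 3 H
  1 × C: no H
  1 × O (charge -1): no H
  Total hydrogens = 17.
Net charge -1.
Molecular formula: C10H17O3-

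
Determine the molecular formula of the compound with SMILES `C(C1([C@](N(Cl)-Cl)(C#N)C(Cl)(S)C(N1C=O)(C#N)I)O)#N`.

Heavy atoms from the SMILES: 8 C, 3 Cl, 1 I, 5 N, 2 O, 1 S.
Implicit hydrogens by atom environment:
  7 × C: no H
  5 × N: no H
  3 × Cl: no H
  1 × C: 1 H
  1 × I: no H
  1 × O: 1 H
  1 × O: no H
  1 × S: 1 H
  Total hydrogens = 3.
Molecular formula: C8H3Cl3IN5O2S

C8H3Cl3IN5O2S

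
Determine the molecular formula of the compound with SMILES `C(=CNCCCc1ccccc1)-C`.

C12H17N

Heavy atoms from the SMILES: 12 C, 1 N.
Implicit hydrogens by atom environment:
  5 × C (aromatic): 1 H each → 5
  3 × C: 2 H each → 6
  2 × C: 1 H each → 2
  1 × C: 3 H
  1 × C (aromatic): no H
  1 × N: 1 H
  Total hydrogens = 17.
Molecular formula: C12H17N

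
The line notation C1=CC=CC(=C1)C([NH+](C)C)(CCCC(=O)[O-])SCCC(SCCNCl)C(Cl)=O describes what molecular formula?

Heavy atoms from the SMILES: 19 C, 2 Cl, 2 N, 3 O, 2 S.
Implicit hydrogens by atom environment:
  7 × C: 2 H each → 14
  5 × C (aromatic): 1 H each → 5
  3 × C: no H
  2 × C: 3 H each → 6
  2 × Cl: no H
  2 × O: no H
  2 × S: no H
  1 × C: 1 H
  1 × C (aromatic): no H
  1 × N (charge +1): 1 H
  1 × N: 1 H
  1 × O (charge -1): no H
  Total hydrogens = 28.
Molecular formula: C19H28Cl2N2O3S2

C19H28Cl2N2O3S2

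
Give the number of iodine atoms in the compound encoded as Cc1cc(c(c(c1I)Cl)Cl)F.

The symbol for iodine appears 1 time in the SMILES.

1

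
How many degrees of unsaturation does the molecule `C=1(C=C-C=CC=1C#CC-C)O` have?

Molecular formula from the SMILES: C10H10O.
DoU = (2C + 2 + N − H − X)/2 = (2·10 + 2 + 0 − 10 − 0)/2 = 12/2 = 6.
(Structurally: 1 ring(s) + 5 π bond(s) = 6.)

6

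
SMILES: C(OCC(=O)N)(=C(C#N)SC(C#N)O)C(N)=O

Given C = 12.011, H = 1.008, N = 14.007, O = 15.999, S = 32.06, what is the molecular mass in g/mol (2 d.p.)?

Molecular formula: C8H8N4O4S.
M = 8×12.011 + 8×1.008 + 4×14.007 + 4×15.999 + 1×32.06 = 256.24 g/mol.

256.24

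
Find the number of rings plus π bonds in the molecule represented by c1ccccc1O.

4

Molecular formula from the SMILES: C6H6O.
DoU = (2C + 2 + N − H − X)/2 = (2·6 + 2 + 0 − 6 − 0)/2 = 8/2 = 4.
(Structurally: 1 ring(s) + 3 π bond(s) = 4.)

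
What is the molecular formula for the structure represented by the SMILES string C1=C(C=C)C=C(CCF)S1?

C8H9FS

Heavy atoms from the SMILES: 8 C, 1 F, 1 S.
Implicit hydrogens by atom environment:
  3 × C: 2 H each → 6
  2 × C (aromatic): 1 H each → 2
  2 × C (aromatic): no H
  1 × C: 1 H
  1 × F: no H
  1 × S (aromatic): no H
  Total hydrogens = 9.
Molecular formula: C8H9FS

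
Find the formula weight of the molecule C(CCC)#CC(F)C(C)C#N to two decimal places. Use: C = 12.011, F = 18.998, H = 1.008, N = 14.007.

Molecular formula: C9H12FN.
M = 9×12.011 + 1×18.998 + 12×1.008 + 1×14.007 = 153.20 g/mol.

153.20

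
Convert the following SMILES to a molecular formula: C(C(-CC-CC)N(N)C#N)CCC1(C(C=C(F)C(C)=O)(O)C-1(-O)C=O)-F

C17H25F2N3O4

Heavy atoms from the SMILES: 17 C, 2 F, 3 N, 4 O.
Implicit hydrogens by atom environment:
  6 × C: 2 H each → 12
  6 × C: no H
  3 × C: 1 H each → 3
  2 × C: 3 H each → 6
  2 × F: no H
  2 × N: no H
  2 × O: 1 H each → 2
  2 × O: no H
  1 × N: 2 H
  Total hydrogens = 25.
Molecular formula: C17H25F2N3O4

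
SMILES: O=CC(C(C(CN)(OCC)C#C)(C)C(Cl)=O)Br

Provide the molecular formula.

C11H15BrClNO3

Heavy atoms from the SMILES: 1 Br, 11 C, 1 Cl, 1 N, 3 O.
Implicit hydrogens by atom environment:
  4 × C: no H
  3 × C: 1 H each → 3
  3 × O: no H
  2 × C: 3 H each → 6
  2 × C: 2 H each → 4
  1 × Br: no H
  1 × Cl: no H
  1 × N: 2 H
  Total hydrogens = 15.
Molecular formula: C11H15BrClNO3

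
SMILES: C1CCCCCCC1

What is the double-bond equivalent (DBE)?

Molecular formula from the SMILES: C8H16.
DoU = (2C + 2 + N − H − X)/2 = (2·8 + 2 + 0 − 16 − 0)/2 = 2/2 = 1.
(Structurally: 1 ring(s) + 0 π bond(s) = 1.)

1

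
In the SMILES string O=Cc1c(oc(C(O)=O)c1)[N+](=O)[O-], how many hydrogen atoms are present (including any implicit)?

3

Hydrogens are implicit in SMILES; fill each atom to its normal valence:
  3 × C (aromatic): no H
  3 × O: no H
  1 × C (aromatic): 1 H
  1 × C: 1 H
  1 × C: no H
  1 × N (charge +1): no H
  1 × O: 1 H
  1 × O (aromatic): no H
  1 × O (charge -1): no H
  Total hydrogens = 3.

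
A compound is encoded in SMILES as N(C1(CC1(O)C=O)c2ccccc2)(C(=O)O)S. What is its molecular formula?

C11H11NO4S

Heavy atoms from the SMILES: 11 C, 1 N, 4 O, 1 S.
Implicit hydrogens by atom environment:
  5 × C (aromatic): 1 H each → 5
  3 × C: no H
  2 × O: 1 H each → 2
  2 × O: no H
  1 × C: 2 H
  1 × C: 1 H
  1 × C (aromatic): no H
  1 × N: no H
  1 × S: 1 H
  Total hydrogens = 11.
Molecular formula: C11H11NO4S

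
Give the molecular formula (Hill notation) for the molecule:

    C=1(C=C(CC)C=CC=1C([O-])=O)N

Heavy atoms from the SMILES: 9 C, 1 N, 2 O.
Implicit hydrogens by atom environment:
  3 × C (aromatic): 1 H each → 3
  3 × C (aromatic): no H
  1 × C: 3 H
  1 × C: 2 H
  1 × C: no H
  1 × N: 2 H
  1 × O: no H
  1 × O (charge -1): no H
  Total hydrogens = 10.
Net charge -1.
Molecular formula: C9H10NO2-

C9H10NO2-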